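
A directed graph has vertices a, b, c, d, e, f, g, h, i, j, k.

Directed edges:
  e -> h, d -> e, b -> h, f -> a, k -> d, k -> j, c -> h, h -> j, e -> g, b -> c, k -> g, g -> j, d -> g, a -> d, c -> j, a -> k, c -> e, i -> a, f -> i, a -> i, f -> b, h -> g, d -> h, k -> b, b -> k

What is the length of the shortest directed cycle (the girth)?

2

For each vertex v, BFS finds the shortest path from v back to v.
The shortest such closed walk is b → k → b, length 2.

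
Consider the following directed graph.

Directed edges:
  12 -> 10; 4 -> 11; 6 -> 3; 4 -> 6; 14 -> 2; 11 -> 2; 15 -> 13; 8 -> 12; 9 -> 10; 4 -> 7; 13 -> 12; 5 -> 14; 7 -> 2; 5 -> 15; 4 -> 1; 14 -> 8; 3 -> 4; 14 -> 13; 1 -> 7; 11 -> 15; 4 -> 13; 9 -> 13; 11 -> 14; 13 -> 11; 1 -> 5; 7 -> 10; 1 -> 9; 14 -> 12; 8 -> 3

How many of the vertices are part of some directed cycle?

11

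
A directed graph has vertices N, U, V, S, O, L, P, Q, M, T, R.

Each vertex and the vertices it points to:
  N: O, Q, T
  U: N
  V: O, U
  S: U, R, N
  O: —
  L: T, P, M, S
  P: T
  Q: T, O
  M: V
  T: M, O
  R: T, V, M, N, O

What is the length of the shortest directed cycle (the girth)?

5

For each vertex v, BFS finds the shortest path from v back to v.
The shortest such closed walk is M → V → U → N → T → M, length 5.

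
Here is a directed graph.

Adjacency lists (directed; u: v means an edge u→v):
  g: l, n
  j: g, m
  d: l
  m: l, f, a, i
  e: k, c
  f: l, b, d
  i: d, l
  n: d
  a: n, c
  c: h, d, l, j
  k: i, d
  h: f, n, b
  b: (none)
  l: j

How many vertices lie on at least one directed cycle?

11

A vertex is on a directed cycle iff it belongs to a strongly connected component of size ≥ 2 (or has a self-loop).
The vertices on cycles are {a, c, d, f, g, h, i, j, l, m, n} — 11 in total.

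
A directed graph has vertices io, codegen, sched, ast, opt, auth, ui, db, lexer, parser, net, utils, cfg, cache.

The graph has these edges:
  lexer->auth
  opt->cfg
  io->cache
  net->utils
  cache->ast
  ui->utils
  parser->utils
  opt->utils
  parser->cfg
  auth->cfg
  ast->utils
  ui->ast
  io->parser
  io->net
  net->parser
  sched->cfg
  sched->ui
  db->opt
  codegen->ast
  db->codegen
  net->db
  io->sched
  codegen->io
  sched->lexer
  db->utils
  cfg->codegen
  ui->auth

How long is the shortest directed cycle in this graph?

4

For each vertex v, BFS finds the shortest path from v back to v.
The shortest such closed walk is io → sched → cfg → codegen → io, length 4.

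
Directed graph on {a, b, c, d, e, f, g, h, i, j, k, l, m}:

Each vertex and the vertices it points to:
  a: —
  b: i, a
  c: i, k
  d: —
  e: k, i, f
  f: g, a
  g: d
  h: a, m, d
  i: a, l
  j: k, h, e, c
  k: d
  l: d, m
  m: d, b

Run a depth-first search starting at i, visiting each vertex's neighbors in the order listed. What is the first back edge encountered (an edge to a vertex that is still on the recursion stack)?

b->i

DFS from i (visiting each vertex's neighbors in the order listed); mark gray on enter, black on exit:
i gray
  a gray
  a black
  l gray
    d gray
    d black
    m gray
      m→d: d black — skip
      b gray
        b→i: i is gray → back edge
First back edge: b → i.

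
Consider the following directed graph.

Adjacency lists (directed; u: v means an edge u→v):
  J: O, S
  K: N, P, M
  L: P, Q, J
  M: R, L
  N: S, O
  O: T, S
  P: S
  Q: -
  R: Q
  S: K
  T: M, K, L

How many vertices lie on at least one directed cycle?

9

A vertex is on a directed cycle iff it belongs to a strongly connected component of size ≥ 2 (or has a self-loop).
The vertices on cycles are {J, K, L, M, N, O, P, S, T} — 9 in total.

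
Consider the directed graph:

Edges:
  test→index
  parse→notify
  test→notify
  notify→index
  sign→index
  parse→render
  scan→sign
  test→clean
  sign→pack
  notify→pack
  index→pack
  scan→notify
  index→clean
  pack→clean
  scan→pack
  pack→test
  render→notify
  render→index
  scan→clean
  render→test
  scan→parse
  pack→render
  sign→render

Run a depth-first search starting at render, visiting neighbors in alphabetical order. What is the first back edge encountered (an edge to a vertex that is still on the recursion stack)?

pack→render

DFS from render (visiting neighbors in alphabetical order); mark gray on enter, black on exit:
render gray
  index gray
    clean gray
    clean black
    pack gray
      pack→clean: clean black — skip
      pack→render: render is gray → back edge
First back edge: pack → render.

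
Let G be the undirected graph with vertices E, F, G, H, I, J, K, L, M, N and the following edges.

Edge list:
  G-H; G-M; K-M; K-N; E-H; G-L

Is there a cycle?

No

DFS, tracking each vertex's parent; an edge to a visited non-parent vertex closes a cycle.
Start from H:
visit H (parent –)
  visit G (parent H)
    G–H: parent, skip
    visit L (parent G)
      L–G: parent, skip
    visit M (parent G)
      visit K (parent M)
        visit N (parent K)
          N–K: parent, skip
        K–M: parent, skip
      M–G: parent, skip
  visit E (parent H)
    E–H: parent, skip
visit F (parent –)
visit I (parent –)
visit J (parent –)
No non-parent visited neighbor found — the graph is a forest.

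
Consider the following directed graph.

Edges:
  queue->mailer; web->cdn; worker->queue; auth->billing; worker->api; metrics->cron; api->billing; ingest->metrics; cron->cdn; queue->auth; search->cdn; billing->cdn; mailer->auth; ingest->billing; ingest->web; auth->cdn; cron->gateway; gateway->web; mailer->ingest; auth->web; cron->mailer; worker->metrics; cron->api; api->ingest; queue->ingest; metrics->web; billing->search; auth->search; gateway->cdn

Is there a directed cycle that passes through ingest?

Yes

ingest is on a cycle iff ingest can reach itself via ≥1 edge.
ingest → metrics → cron → mailer → ingest — yes.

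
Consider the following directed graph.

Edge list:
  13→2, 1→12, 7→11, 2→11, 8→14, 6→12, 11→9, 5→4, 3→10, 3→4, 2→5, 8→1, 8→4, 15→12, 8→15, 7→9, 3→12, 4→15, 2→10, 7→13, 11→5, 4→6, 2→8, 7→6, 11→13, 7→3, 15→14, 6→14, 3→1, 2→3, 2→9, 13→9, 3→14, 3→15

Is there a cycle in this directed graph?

Yes

DFS with white/gray/black marking, starting from 12:
12 gray
12 black
11 gray
  5 gray
    4 gray
      6 gray
        6→12: 12 black — skip
        14 gray
        14 black
      6 black
      15 gray
        15→14: 14 black — skip
        15→12: 12 black — skip
      15 black
    4 black
  5 black
  9 gray
  9 black
  13 gray
    2 gray
      2→9: 9 black — skip
      10 gray
      10 black
      2→5: 5 black — skip
      2→11: 11 is gray → back edge
Back edge found, so a cycle exists: 11 → 13 → 2 → 11.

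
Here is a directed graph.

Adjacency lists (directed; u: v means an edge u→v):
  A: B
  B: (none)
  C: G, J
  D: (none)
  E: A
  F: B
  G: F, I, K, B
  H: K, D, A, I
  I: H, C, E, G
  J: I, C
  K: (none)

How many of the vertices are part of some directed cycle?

5

A vertex is on a directed cycle iff it belongs to a strongly connected component of size ≥ 2 (or has a self-loop).
The vertices on cycles are {C, G, H, I, J} — 5 in total.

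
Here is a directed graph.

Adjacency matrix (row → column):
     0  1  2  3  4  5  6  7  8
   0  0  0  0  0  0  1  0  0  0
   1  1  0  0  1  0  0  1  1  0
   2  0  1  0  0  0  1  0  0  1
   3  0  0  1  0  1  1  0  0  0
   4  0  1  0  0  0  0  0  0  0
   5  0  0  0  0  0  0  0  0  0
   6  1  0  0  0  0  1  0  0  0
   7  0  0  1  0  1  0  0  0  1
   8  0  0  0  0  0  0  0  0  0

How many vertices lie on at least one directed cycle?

A vertex is on a directed cycle iff it belongs to a strongly connected component of size ≥ 2 (or has a self-loop).
The vertices on cycles are {1, 2, 3, 4, 7} — 5 in total.

5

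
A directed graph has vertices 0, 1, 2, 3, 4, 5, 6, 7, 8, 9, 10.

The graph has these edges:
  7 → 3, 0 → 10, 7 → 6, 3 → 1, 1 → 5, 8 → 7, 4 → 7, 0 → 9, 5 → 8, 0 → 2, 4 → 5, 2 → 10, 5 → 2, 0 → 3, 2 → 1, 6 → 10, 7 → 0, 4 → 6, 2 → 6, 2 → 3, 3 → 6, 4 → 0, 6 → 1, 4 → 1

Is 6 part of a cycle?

Yes

6 is on a cycle iff 6 can reach itself via ≥1 edge.
6 → 1 → 5 → 2 → 6 — yes.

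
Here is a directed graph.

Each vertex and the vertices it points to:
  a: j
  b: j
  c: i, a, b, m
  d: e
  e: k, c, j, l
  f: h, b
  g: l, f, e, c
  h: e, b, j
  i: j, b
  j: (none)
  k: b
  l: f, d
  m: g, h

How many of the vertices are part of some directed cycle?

A vertex is on a directed cycle iff it belongs to a strongly connected component of size ≥ 2 (or has a self-loop).
The vertices on cycles are {c, d, e, f, g, h, l, m} — 8 in total.

8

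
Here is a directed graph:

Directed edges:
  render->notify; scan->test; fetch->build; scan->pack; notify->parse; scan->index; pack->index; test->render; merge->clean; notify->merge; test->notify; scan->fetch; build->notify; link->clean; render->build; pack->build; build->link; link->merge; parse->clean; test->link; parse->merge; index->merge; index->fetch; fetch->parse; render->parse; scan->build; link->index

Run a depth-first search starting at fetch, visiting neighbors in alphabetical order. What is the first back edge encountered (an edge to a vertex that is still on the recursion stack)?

index→fetch

DFS from fetch (visiting neighbors in alphabetical order); mark gray on enter, black on exit:
fetch gray
  build gray
    link gray
      clean gray
      clean black
      index gray
        index→fetch: fetch is gray → back edge
First back edge: index → fetch.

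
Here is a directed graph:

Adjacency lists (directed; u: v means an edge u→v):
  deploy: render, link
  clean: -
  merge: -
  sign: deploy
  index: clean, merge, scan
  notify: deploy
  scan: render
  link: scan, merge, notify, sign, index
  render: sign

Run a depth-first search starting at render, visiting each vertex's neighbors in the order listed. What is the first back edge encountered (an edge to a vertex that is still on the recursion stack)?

deploy->render

DFS from render (visiting each vertex's neighbors in the order listed); mark gray on enter, black on exit:
render gray
  sign gray
    deploy gray
      deploy→render: render is gray → back edge
First back edge: deploy → render.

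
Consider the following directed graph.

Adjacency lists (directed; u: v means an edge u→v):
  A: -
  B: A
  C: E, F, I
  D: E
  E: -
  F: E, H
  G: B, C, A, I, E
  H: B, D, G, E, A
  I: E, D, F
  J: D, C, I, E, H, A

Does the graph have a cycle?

Yes

DFS with white/gray/black marking, starting from A:
A gray
A black
B gray
  B→A: A black — skip
B black
C gray
  E gray
  E black
  F gray
    F→E: E black — skip
    H gray
      H→B: B black — skip
      D gray
        D→E: E black — skip
      D black
      G gray
        G→B: B black — skip
        G→C: C is gray → back edge
Back edge found, so a cycle exists: C → F → H → G → C.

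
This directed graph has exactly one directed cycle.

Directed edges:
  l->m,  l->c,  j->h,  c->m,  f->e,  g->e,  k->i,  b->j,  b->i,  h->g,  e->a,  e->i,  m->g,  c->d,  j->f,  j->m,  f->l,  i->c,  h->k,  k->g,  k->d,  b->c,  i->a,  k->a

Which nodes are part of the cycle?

c, e, g, i, m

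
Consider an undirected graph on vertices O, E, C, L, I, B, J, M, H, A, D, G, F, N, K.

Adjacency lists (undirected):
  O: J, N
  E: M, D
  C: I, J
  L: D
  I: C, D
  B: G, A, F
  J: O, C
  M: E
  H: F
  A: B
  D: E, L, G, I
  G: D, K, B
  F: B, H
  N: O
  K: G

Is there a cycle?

No

DFS, tracking each vertex's parent; an edge to a visited non-parent vertex closes a cycle.
Start from M:
visit M (parent –)
  visit E (parent M)
    E–M: parent, skip
    visit D (parent E)
      D–E: parent, skip
      visit L (parent D)
        L–D: parent, skip
      visit G (parent D)
        G–D: parent, skip
        visit K (parent G)
          K–G: parent, skip
        visit B (parent G)
          B–G: parent, skip
          visit A (parent B)
            A–B: parent, skip
          visit F (parent B)
            F–B: parent, skip
            visit H (parent F)
              H–F: parent, skip
      visit I (parent D)
        visit C (parent I)
          C–I: parent, skip
          visit J (parent C)
            visit O (parent J)
              O–J: parent, skip
              visit N (parent O)
                N–O: parent, skip
            J–C: parent, skip
        I–D: parent, skip
No non-parent visited neighbor found — the graph is a forest.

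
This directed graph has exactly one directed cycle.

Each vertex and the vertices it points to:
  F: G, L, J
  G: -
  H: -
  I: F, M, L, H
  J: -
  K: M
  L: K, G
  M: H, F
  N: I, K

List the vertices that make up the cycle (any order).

F, K, L, M

DFS with gray/black marking from K:
K gray
  M gray
    H gray
    H black
    F gray
      G gray
      G black
      L gray
        L→K: K is gray → back edge
Back edge closes the cycle K → M → F → L → K; its vertices are {F, K, L, M}.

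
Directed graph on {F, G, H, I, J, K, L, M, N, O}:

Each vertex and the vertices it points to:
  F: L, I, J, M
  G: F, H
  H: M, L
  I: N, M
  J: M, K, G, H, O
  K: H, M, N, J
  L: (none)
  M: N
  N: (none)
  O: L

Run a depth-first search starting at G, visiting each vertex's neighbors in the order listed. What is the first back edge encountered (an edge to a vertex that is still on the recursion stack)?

K->J

DFS from G (visiting each vertex's neighbors in the order listed); mark gray on enter, black on exit:
G gray
  F gray
    L gray
    L black
    I gray
      N gray
      N black
      M gray
        M→N: N black — skip
      M black
    I black
    J gray
      J→M: M black — skip
      K gray
        H gray
          H→M: M black — skip
          H→L: L black — skip
        H black
        K→M: M black — skip
        K→N: N black — skip
        K→J: J is gray → back edge
First back edge: K → J.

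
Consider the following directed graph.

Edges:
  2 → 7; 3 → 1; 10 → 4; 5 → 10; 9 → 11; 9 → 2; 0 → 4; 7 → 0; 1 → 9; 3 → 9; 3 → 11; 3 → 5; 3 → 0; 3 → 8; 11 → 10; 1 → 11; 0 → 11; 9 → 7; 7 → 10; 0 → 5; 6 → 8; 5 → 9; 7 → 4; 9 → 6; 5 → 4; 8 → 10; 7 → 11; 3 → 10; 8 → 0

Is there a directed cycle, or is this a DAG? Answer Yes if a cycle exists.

Yes

DFS with white/gray/black marking, starting from 5:
5 gray
  4 gray
  4 black
  9 gray
    7 gray
      0 gray
        0→4: 4 black — skip
        0→5: 5 is gray → back edge
Back edge found, so a cycle exists: 5 → 9 → 7 → 0 → 5.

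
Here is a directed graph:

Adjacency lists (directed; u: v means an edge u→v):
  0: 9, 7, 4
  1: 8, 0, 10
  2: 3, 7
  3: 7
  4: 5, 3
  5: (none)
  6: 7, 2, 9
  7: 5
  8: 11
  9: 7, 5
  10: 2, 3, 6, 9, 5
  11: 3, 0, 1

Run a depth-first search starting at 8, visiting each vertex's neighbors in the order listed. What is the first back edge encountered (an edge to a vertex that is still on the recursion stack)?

DFS from 8 (visiting each vertex's neighbors in the order listed); mark gray on enter, black on exit:
8 gray
  11 gray
    3 gray
      7 gray
        5 gray
        5 black
      7 black
    3 black
    0 gray
      9 gray
        9→7: 7 black — skip
        9→5: 5 black — skip
      9 black
      0→7: 7 black — skip
      4 gray
        4→5: 5 black — skip
        4→3: 3 black — skip
      4 black
    0 black
    1 gray
      1→8: 8 is gray → back edge
First back edge: 1 → 8.

1→8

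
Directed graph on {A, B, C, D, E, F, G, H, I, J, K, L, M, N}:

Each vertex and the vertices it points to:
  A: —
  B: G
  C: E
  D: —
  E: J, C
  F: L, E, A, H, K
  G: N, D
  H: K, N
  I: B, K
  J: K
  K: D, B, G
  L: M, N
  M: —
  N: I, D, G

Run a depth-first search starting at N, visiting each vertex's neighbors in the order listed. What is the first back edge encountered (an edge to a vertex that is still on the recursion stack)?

DFS from N (visiting each vertex's neighbors in the order listed); mark gray on enter, black on exit:
N gray
  I gray
    B gray
      G gray
        G→N: N is gray → back edge
First back edge: G → N.

G->N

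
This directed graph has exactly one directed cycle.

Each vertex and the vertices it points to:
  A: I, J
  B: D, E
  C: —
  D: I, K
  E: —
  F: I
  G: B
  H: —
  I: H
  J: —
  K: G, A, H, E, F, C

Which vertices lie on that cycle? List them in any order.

B, D, G, K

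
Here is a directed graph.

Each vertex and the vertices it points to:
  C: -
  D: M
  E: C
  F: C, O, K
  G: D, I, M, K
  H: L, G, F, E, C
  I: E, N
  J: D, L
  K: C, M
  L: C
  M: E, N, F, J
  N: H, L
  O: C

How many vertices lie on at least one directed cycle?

9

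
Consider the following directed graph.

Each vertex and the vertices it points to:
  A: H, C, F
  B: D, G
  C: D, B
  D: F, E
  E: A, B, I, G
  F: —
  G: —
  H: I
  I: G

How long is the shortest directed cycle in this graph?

3

For each vertex v, BFS finds the shortest path from v back to v.
The shortest such closed walk is B → D → E → B, length 3.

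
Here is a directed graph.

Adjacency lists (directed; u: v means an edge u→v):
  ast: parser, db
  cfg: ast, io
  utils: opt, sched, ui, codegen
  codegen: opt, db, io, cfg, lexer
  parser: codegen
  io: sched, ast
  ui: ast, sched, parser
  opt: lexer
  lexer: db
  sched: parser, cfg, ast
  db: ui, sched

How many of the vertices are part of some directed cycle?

A vertex is on a directed cycle iff it belongs to a strongly connected component of size ≥ 2 (or has a self-loop).
The vertices on cycles are {db, io, ui, ast, cfg, opt, lexer, sched, parser, codegen} — 10 in total.

10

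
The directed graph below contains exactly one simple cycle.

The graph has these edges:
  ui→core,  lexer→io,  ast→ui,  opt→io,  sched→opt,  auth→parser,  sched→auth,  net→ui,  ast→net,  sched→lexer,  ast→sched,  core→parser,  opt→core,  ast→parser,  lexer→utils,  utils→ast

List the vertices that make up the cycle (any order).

DFS with gray/black marking from ast:
ast gray
  net gray
    ui gray
      core gray
        parser gray
        parser black
      core black
    ui black
  net black
  ast→ui: ui black — skip
  ast→parser: parser black — skip
  sched gray
    lexer gray
      utils gray
        utils→ast: ast is gray → back edge
Back edge closes the cycle ast → sched → lexer → utils → ast; its vertices are {ast, lexer, sched, utils}.

ast, lexer, sched, utils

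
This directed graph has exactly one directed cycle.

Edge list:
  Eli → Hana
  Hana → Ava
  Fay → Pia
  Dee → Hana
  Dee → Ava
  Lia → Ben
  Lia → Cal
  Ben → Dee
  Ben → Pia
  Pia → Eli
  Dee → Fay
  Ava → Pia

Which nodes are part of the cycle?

DFS with gray/black marking from Hana:
Hana gray
  Ava gray
    Pia gray
      Eli gray
        Eli→Hana: Hana is gray → back edge
Back edge closes the cycle Hana → Ava → Pia → Eli → Hana; its vertices are {Ava, Eli, Pia, Hana}.

Ava, Eli, Pia, Hana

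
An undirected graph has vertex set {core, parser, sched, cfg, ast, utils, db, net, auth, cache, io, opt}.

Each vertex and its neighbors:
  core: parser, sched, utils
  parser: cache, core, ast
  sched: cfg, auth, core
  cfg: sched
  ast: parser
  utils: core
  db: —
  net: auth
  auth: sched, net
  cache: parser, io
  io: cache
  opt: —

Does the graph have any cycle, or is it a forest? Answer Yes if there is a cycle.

No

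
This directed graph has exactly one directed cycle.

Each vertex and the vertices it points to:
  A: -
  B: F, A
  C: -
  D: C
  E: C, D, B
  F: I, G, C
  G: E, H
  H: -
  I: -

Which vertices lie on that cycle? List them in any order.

B, E, F, G

DFS with gray/black marking from G:
G gray
  E gray
    C gray
    C black
    D gray
      D→C: C black — skip
    D black
    B gray
      F gray
        I gray
        I black
        F→G: G is gray → back edge
Back edge closes the cycle G → E → B → F → G; its vertices are {B, E, F, G}.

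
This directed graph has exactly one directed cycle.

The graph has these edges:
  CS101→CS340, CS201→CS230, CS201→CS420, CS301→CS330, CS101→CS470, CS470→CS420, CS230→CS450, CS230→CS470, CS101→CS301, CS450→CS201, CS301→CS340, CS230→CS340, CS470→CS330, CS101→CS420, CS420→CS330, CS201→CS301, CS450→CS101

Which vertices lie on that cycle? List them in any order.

CS201, CS230, CS450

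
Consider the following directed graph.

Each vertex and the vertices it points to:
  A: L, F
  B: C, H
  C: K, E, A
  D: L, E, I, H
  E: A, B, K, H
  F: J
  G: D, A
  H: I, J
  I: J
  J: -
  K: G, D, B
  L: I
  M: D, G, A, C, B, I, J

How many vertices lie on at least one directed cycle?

A vertex is on a directed cycle iff it belongs to a strongly connected component of size ≥ 2 (or has a self-loop).
The vertices on cycles are {B, C, D, E, G, K} — 6 in total.

6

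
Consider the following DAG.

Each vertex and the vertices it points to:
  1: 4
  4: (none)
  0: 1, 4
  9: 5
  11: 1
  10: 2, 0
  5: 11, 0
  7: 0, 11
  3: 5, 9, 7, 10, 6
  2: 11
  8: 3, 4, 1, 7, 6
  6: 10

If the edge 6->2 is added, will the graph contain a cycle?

Adding 6→2 creates a cycle iff 2 can already reach 6.
Explore from 2: no path reaches 6. The graph stays acyclic.

No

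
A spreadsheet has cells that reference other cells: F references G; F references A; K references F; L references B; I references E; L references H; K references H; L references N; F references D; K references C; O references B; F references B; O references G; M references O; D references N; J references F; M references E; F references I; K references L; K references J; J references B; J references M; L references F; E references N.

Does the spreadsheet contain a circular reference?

No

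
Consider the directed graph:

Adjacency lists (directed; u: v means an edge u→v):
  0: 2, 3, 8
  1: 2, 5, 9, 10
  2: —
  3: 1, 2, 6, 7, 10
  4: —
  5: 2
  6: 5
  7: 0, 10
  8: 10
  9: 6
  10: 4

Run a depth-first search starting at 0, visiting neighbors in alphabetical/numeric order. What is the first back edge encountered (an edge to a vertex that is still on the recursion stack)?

DFS from 0 (visiting neighbors in alphabetical/numeric order); mark gray on enter, black on exit:
0 gray
  2 gray
  2 black
  3 gray
    1 gray
      1→2: 2 black — skip
      5 gray
        5→2: 2 black — skip
      5 black
      9 gray
        6 gray
          6→5: 5 black — skip
        6 black
      9 black
      10 gray
        4 gray
        4 black
      10 black
    1 black
    3→2: 2 black — skip
    3→6: 6 black — skip
    7 gray
      7→0: 0 is gray → back edge
First back edge: 7 → 0.

7→0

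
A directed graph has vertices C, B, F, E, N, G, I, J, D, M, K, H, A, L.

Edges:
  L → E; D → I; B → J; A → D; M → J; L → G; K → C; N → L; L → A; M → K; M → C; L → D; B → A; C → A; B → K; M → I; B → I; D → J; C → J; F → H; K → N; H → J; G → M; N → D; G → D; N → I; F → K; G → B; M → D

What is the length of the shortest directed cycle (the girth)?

For each vertex v, BFS finds the shortest path from v back to v.
The shortest such closed walk is K → N → L → G → B → K, length 5.

5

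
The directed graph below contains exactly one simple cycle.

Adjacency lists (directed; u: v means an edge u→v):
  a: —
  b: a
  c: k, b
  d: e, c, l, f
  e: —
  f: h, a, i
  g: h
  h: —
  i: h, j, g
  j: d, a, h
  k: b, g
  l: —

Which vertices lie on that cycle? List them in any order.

d, f, i, j

DFS with gray/black marking from d:
d gray
  e gray
  e black
  c gray
    k gray
      b gray
        a gray
        a black
      b black
      g gray
        h gray
        h black
      g black
    k black
    c→b: b black — skip
  c black
  l gray
  l black
  f gray
    f→h: h black — skip
    f→a: a black — skip
    i gray
      i→h: h black — skip
      j gray
        j→d: d is gray → back edge
Back edge closes the cycle d → f → i → j → d; its vertices are {d, f, i, j}.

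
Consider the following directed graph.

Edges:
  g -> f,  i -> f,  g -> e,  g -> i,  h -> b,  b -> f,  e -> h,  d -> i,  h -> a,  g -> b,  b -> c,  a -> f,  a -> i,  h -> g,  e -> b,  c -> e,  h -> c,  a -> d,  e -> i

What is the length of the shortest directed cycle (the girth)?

For each vertex v, BFS finds the shortest path from v back to v.
The shortest such closed walk is h → g → e → h, length 3.

3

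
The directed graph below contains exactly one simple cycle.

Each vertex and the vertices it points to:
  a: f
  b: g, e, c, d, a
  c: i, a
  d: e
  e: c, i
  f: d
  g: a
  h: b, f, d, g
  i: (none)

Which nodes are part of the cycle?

DFS with gray/black marking from d:
d gray
  e gray
    c gray
      i gray
      i black
      a gray
        f gray
          f→d: d is gray → back edge
Back edge closes the cycle d → e → c → a → f → d; its vertices are {a, c, d, e, f}.

a, c, d, e, f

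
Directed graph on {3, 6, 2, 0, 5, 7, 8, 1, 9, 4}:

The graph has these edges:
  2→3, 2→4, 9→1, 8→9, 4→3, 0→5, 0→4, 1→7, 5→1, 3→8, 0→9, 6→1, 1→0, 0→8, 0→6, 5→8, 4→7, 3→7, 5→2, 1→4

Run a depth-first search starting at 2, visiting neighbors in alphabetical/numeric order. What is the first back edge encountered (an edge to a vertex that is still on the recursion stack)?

DFS from 2 (visiting neighbors in alphabetical/numeric order); mark gray on enter, black on exit:
2 gray
  3 gray
    7 gray
    7 black
    8 gray
      9 gray
        1 gray
          0 gray
            4 gray
              4→3: 3 is gray → back edge
First back edge: 4 → 3.

4->3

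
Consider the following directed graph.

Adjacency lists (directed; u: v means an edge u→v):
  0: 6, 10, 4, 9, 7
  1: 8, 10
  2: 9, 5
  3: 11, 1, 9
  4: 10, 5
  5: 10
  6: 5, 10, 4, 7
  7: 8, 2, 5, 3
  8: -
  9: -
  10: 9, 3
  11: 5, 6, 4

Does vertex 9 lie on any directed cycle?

No

9 lies on a cycle iff there is a path from 9 back to itself.
Exploring from 9, it never reaches itself; equivalently, its strongly connected component is a singleton.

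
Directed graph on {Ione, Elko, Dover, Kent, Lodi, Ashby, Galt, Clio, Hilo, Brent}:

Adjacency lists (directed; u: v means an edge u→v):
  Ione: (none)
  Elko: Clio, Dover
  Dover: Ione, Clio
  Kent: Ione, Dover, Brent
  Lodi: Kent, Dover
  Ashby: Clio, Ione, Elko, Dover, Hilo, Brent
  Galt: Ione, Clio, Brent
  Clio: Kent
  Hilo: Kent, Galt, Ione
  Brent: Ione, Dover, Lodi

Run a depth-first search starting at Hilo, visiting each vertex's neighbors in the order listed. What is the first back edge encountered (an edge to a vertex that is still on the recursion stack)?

Clio→Kent

DFS from Hilo (visiting each vertex's neighbors in the order listed); mark gray on enter, black on exit:
Hilo gray
  Kent gray
    Ione gray
    Ione black
    Dover gray
      Dover→Ione: Ione black — skip
      Clio gray
        Clio→Kent: Kent is gray → back edge
First back edge: Clio → Kent.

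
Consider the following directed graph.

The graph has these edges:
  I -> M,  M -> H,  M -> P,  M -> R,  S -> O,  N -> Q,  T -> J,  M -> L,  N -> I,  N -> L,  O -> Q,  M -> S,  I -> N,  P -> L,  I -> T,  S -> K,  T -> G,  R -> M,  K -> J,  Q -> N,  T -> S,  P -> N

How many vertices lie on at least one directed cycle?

A vertex is on a directed cycle iff it belongs to a strongly connected component of size ≥ 2 (or has a self-loop).
The vertices on cycles are {I, M, N, O, P, Q, R, S, T} — 9 in total.

9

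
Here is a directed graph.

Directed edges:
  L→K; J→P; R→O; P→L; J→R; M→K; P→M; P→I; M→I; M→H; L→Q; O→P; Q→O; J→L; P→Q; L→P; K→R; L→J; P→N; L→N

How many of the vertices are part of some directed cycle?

A vertex is on a directed cycle iff it belongs to a strongly connected component of size ≥ 2 (or has a self-loop).
The vertices on cycles are {J, K, L, M, O, P, Q, R} — 8 in total.

8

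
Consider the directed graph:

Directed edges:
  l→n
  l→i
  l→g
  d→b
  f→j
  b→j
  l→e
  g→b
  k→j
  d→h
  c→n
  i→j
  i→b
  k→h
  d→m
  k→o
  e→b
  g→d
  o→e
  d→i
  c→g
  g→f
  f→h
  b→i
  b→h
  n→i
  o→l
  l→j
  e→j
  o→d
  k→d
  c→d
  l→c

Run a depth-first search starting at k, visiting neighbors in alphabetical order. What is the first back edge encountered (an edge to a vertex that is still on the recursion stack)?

i→b

DFS from k (visiting neighbors in alphabetical order); mark gray on enter, black on exit:
k gray
  d gray
    b gray
      h gray
      h black
      i gray
        i→b: b is gray → back edge
First back edge: i → b.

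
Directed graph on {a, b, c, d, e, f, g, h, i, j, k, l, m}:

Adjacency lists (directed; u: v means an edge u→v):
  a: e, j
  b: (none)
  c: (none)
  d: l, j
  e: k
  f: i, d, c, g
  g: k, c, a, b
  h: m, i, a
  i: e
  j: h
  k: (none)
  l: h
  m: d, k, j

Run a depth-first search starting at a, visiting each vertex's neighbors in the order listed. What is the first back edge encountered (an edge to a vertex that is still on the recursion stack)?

DFS from a (visiting each vertex's neighbors in the order listed); mark gray on enter, black on exit:
a gray
  e gray
    k gray
    k black
  e black
  j gray
    h gray
      m gray
        d gray
          l gray
            l→h: h is gray → back edge
First back edge: l → h.

l→h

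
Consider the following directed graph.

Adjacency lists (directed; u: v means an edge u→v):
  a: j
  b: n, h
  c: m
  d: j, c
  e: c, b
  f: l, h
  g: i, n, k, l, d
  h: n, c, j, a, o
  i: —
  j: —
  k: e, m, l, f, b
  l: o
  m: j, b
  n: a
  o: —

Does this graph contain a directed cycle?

DFS with white/gray/black marking, starting from g:
g gray
  i gray
  i black
  n gray
    a gray
      j gray
      j black
    a black
  n black
  k gray
    e gray
      c gray
        m gray
          m→j: j black — skip
          b gray
            b→n: n black — skip
            h gray
              h→n: n black — skip
              h→c: c is gray → back edge
Back edge found, so a cycle exists: c → m → b → h → c.

Yes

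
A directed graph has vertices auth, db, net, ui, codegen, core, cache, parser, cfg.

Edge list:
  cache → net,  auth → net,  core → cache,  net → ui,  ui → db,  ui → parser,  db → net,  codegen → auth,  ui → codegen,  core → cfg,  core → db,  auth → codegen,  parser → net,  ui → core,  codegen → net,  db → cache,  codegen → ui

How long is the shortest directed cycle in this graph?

2

For each vertex v, BFS finds the shortest path from v back to v.
The shortest such closed walk is ui → codegen → ui, length 2.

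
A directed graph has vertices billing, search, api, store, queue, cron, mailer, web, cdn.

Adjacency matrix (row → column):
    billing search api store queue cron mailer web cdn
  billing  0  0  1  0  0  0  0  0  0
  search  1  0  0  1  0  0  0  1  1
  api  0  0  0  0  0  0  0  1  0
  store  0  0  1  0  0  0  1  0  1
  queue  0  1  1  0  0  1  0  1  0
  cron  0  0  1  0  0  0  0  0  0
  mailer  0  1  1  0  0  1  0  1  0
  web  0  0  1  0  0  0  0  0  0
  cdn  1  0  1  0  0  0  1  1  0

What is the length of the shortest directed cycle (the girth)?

For each vertex v, BFS finds the shortest path from v back to v.
The shortest such closed walk is api → web → api, length 2.

2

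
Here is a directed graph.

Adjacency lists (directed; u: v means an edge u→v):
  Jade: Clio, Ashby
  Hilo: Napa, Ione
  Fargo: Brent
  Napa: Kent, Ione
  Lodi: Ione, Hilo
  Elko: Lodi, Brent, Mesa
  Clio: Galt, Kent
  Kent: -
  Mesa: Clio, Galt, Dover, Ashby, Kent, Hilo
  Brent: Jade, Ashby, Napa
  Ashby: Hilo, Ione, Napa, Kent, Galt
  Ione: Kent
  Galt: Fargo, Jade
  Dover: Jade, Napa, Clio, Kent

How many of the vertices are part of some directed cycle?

A vertex is on a directed cycle iff it belongs to a strongly connected component of size ≥ 2 (or has a self-loop).
The vertices on cycles are {Clio, Galt, Jade, Ashby, Brent, Fargo} — 6 in total.

6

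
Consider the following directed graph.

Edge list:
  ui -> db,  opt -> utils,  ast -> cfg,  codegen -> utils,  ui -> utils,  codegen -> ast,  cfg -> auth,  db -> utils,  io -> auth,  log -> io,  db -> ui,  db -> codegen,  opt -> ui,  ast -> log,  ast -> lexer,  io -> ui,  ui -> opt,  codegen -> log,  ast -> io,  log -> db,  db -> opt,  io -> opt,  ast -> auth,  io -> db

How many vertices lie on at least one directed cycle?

7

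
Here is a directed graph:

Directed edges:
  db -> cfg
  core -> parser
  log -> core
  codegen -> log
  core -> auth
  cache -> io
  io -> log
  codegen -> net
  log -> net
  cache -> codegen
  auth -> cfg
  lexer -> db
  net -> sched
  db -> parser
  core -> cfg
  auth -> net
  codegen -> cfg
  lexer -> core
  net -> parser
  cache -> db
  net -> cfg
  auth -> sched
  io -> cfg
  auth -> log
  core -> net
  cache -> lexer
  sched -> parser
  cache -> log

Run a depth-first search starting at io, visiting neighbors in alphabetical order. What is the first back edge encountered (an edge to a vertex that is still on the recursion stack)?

DFS from io (visiting neighbors in alphabetical order); mark gray on enter, black on exit:
io gray
  cfg gray
  cfg black
  log gray
    core gray
      auth gray
        auth→cfg: cfg black — skip
        auth→log: log is gray → back edge
First back edge: auth → log.

auth->log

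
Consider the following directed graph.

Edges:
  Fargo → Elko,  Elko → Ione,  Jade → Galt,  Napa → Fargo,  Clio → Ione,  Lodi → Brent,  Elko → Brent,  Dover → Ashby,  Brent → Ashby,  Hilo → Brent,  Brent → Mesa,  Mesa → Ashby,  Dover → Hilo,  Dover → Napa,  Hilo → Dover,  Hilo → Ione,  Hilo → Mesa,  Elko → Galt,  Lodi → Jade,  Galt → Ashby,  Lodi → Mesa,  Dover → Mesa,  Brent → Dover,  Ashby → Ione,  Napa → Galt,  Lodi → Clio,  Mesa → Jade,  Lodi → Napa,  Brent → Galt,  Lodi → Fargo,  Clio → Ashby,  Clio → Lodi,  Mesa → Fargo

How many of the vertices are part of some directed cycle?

9

A vertex is on a directed cycle iff it belongs to a strongly connected component of size ≥ 2 (or has a self-loop).
The vertices on cycles are {Clio, Elko, Hilo, Lodi, Mesa, Napa, Brent, Dover, Fargo} — 9 in total.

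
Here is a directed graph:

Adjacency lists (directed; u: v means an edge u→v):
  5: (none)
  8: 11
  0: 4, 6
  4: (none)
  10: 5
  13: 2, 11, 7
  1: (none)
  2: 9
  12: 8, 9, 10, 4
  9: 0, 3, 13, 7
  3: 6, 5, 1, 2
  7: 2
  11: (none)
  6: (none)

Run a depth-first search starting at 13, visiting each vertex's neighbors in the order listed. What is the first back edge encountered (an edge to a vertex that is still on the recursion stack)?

DFS from 13 (visiting each vertex's neighbors in the order listed); mark gray on enter, black on exit:
13 gray
  2 gray
    9 gray
      0 gray
        4 gray
        4 black
        6 gray
        6 black
      0 black
      3 gray
        3→6: 6 black — skip
        5 gray
        5 black
        1 gray
        1 black
        3→2: 2 is gray → back edge
First back edge: 3 → 2.

3->2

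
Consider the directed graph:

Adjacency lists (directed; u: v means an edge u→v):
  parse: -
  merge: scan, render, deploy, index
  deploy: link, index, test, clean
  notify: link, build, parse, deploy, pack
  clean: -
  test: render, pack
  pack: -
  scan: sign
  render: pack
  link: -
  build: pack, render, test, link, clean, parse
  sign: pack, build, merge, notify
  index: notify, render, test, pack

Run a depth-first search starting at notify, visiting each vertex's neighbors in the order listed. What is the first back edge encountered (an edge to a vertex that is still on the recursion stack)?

index->notify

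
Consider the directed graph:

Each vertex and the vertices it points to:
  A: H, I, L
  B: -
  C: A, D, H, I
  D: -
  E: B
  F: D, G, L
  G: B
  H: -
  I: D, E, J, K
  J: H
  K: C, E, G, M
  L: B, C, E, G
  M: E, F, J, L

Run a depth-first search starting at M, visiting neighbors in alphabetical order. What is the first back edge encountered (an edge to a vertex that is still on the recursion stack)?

K→C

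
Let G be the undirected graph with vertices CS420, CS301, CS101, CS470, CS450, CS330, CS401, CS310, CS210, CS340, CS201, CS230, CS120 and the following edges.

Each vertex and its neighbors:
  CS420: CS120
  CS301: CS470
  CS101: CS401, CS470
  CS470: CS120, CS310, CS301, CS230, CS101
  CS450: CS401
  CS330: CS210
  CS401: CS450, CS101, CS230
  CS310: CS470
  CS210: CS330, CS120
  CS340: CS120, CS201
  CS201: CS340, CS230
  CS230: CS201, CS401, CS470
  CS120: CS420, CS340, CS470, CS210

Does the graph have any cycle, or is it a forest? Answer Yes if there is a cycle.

Yes

DFS, tracking each vertex's parent; an edge to a visited non-parent vertex closes a cycle.
Start from CS210:
visit CS210 (parent –)
  visit CS330 (parent CS210)
    CS330–CS210: parent, skip
  visit CS120 (parent CS210)
    visit CS420 (parent CS120)
      CS420–CS120: parent, skip
    visit CS340 (parent CS120)
      CS340–CS120: parent, skip
      visit CS201 (parent CS340)
        CS201–CS340: parent, skip
        visit CS230 (parent CS201)
          CS230–CS201: parent, skip
          visit CS401 (parent CS230)
            visit CS450 (parent CS401)
              CS450–CS401: parent, skip
            visit CS101 (parent CS401)
              CS101–CS401: parent, skip
              visit CS470 (parent CS101)
                CS470–CS120: CS120 visited and ≠ parent → cycle
Cycle: CS120 – CS340 – CS201 – CS230 – CS401 – CS101 – CS470 – CS120.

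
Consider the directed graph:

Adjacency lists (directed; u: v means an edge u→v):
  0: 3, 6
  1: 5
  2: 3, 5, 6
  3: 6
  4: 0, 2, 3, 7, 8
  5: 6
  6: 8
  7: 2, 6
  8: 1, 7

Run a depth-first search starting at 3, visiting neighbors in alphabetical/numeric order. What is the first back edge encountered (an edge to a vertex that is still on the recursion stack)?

5->6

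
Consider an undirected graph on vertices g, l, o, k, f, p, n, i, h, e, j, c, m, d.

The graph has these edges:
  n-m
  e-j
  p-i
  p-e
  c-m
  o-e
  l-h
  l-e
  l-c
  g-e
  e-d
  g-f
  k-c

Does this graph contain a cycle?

No

DFS, tracking each vertex's parent; an edge to a visited non-parent vertex closes a cycle.
Start from l:
visit l (parent –)
  visit h (parent l)
    h–l: parent, skip
  visit c (parent l)
    visit k (parent c)
      k–c: parent, skip
    visit m (parent c)
      m–c: parent, skip
      visit n (parent m)
        n–m: parent, skip
    c–l: parent, skip
  visit e (parent l)
    visit o (parent e)
      o–e: parent, skip
    visit d (parent e)
      d–e: parent, skip
    visit p (parent e)
      visit i (parent p)
        i–p: parent, skip
      p–e: parent, skip
    visit g (parent e)
      g–e: parent, skip
      visit f (parent g)
        f–g: parent, skip
    visit j (parent e)
      j–e: parent, skip
    e–l: parent, skip
No non-parent visited neighbor found — the graph is a forest.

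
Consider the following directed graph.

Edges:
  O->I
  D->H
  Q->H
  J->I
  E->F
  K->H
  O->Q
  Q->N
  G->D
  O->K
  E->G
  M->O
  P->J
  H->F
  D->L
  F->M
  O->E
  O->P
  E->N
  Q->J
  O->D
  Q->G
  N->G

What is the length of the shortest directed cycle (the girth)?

For each vertex v, BFS finds the shortest path from v back to v.
The shortest such closed walk is M → O → E → F → M, length 4.

4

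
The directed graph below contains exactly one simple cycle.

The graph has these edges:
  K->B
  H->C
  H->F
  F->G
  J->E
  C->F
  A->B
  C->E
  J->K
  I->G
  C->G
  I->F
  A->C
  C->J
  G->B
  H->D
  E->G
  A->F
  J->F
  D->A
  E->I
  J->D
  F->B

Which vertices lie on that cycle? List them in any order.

DFS with gray/black marking from C:
C gray
  E gray
    I gray
      G gray
        B gray
        B black
      G black
      F gray
        F→B: B black — skip
        F→G: G black — skip
      F black
    I black
    E→G: G black — skip
  E black
  C→F: F black — skip
  C→G: G black — skip
  J gray
    J→F: F black — skip
    J→E: E black — skip
    K gray
      K→B: B black — skip
    K black
    D gray
      A gray
        A→B: B black — skip
        A→C: C is gray → back edge
Back edge closes the cycle C → J → D → A → C; its vertices are {A, C, D, J}.

A, C, D, J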